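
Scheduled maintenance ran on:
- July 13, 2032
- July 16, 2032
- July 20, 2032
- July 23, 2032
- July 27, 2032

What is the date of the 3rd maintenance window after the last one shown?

August 6, 2032

The gap pattern 3, 4, 3, 4 repeats every 2 events.
These are the Tuesdays and Fridays of each week.
Next Friday: July 30, 2032.
The following Tuesday is August 3, 2032.
Next Friday: August 6, 2032.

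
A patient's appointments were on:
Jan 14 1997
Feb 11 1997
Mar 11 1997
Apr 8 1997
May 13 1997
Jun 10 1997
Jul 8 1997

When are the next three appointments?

Aug 12 1997, Sep 9 1997, Oct 14 1997

Gaps: 28, 28, 28, 35, 28, 28 days — a mix of 28 and 35. Every date is a Tuesday.
Each is the 2nd Tuesday of its month.
August 1997 — 2nd Tuesday is Aug 12 1997.
2nd Tuesday of September 1997: Sep 9 1997.
2nd Tuesday of October 1997: Oct 14 1997.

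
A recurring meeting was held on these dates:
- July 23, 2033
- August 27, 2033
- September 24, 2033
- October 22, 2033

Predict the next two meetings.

November 26, 2033; December 24, 2033

Gaps: 35, 28, 28 days — a mix of 28 and 35. Every date is a Saturday.
Each is the 4th Saturday of its month.
November 2033 — 4th Saturday is November 26, 2033.
4th Saturday of December 2033: December 24, 2033.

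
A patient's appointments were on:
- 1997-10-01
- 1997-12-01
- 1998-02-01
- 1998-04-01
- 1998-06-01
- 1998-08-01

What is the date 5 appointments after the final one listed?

1999-06-01

Each date is the 1st; the gaps (61, 62, 59, 61, 61) track the month lengths.
The rule is the 1st of every 2 months.
October 1998: 1998-10-01.
Next: December 1998 → 1998-12-01.
Next: February 1999 → 1999-02-01.
Next: April 1999 → 1999-04-01.
June 1999: 1999-06-01.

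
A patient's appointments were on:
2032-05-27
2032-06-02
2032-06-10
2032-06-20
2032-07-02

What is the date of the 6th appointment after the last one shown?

2032-10-24

Intervals are 6, 8, 10, 12 days — an arithmetic progression with common difference 2.
Next gap: 14 days. 2032-07-02 + 14 days = 2032-07-16.
Next gap: 16 days. 2032-07-16 + 16 days = 2032-08-01.
Next gap: 18 days. 2032-08-01 + 18 days = 2032-08-19.
Next gap: 20 days. 2032-08-19 + 20 days = 2032-09-08.
Next gap: 22 days. 2032-09-08 + 22 days = 2032-09-30.
Next gap: 24 days. 2032-09-30 + 24 days = 2032-10-24.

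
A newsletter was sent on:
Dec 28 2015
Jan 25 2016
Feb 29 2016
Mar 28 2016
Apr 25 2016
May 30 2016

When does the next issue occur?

Jun 27 2016

All Mondays; the gaps (28, 35, 28, 28, 35) vary with month length.
This is the last Monday of each month.
Last Monday of June 2016: Jun 27 2016.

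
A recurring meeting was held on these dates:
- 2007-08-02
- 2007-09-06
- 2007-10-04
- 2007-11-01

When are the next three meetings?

2007-12-06, 2008-01-03, 2008-02-07

All dates are Thursdays, 35, 28, 28 days apart.
Specifically, the 1st Thursday of each month.
December 2007 — 1st Thursday is 2007-12-06.
1st Thursday of January 2008: 2008-01-03.
February 2008 — 1st Thursday is 2008-02-07.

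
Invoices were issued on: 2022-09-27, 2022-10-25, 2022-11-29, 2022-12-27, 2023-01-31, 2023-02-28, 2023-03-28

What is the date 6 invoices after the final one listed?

These are Tuesdays with 28, 35, 28, 35, 28, 28-day gaps.
Each is the final Tuesday of its month — 2022-11-29 is past the 28th, so '4th Tuesday' doesn't fit.
Last Tuesday of April 2023: 2023-04-25.
Last Tuesday of May 2023: 2023-05-30.
June 2023 ends with Tuesday 2023-06-27.
Last Tuesday of July 2023: 2023-07-25.
Last Tuesday of August 2023: 2023-08-29.
Last Tuesday of September 2023: 2023-09-26.

2023-09-26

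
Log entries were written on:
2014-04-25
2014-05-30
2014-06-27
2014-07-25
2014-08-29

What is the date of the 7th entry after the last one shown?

All Fridays; the gaps (35, 28, 28, 35) vary with month length.
This is the last Friday of each month.
September 2014 ends with Friday 2014-09-26.
October 2014 ends with Friday 2014-10-31.
Last Friday of November 2014: 2014-11-28.
Last Friday of December 2014: 2014-12-26.
January 2015 ends with Friday 2015-01-30.
Last Friday of February 2015: 2015-02-27.
March 2015 ends with Friday 2015-03-27.

2015-03-27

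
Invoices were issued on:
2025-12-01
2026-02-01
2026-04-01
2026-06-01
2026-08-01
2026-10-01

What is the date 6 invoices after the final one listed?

The day-of-month is always 1 (62, 59, 61, 61, 61 days between events).
So this recurs on the 1st of every 2 months.
December 2026: 2026-12-01.
Next: February 2027 → 2027-02-01.
April 2027: 2027-04-01.
June 2027: 2027-06-01.
August 2027: 2027-08-01.
October 2027: 2027-10-01.

2027-10-01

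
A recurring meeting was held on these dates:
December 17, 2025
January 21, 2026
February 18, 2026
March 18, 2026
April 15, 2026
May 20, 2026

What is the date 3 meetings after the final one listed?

August 19, 2026

All dates are Wednesdays, 35, 28, 28, 28, 35 days apart.
Specifically, the 3rd Wednesday of each month.
3rd Wednesday of June 2026: June 17, 2026.
3rd Wednesday of July 2026: July 15, 2026.
August 2026 — 3rd Wednesday is August 19, 2026.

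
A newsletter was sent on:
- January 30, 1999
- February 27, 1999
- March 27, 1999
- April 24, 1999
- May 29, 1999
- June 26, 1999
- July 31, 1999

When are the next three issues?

August 28, 1999; September 25, 1999; October 30, 1999

Every date is a Saturday; gaps 28, 28, 28, 35, 28, 35 days.
Each is the last Saturday of its month (at least one falls on the 29th or later, ruling out '4th Saturday').
Last Saturday of August 1999: August 28, 1999.
Last Saturday of September 1999: September 25, 1999.
October 1999 ends with Saturday October 30, 1999.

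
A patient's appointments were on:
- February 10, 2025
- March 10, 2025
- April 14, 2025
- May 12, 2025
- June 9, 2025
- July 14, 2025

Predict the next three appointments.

August 11, 2025; September 8, 2025; October 13, 2025

All dates are Mondays, 28, 35, 28, 28, 35 days apart.
Specifically, the 2nd Monday of each month.
2nd Monday of August 2025: August 11, 2025.
2nd Monday of September 2025: September 8, 2025.
October 2025 — 2nd Monday is October 13, 2025.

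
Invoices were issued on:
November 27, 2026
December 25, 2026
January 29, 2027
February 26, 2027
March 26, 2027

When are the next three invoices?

All Fridays; the gaps (28, 35, 28, 28) vary with month length.
This is the last Friday of each month.
Last Friday of April 2027: April 30, 2027.
May 2027 ends with Friday May 28, 2027.
June 2027 ends with Friday June 25, 2027.

April 30, 2027; May 28, 2027; June 25, 2027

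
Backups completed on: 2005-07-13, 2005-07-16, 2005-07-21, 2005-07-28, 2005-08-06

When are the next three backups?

2005-08-17, 2005-08-30, 2005-09-14

Gaps: 3, 5, 7, 9 days — each gap is 2 larger than the previous one.
Next gap: 11 days. 2005-08-06 + 11 days = 2005-08-17.
Next gap: 13 days. 2005-08-17 + 13 days = 2005-08-30.
Next gap: 15 days. 2005-08-30 + 15 days = 2005-09-14.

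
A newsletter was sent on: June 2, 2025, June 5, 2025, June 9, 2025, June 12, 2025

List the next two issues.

June 16, 2025; June 19, 2025

The gap pattern 3, 4, 3 repeats every 2 events.
These are the Mondays and Thursdays of each week.
Next Monday: June 16, 2025.
The following Thursday is June 19, 2025.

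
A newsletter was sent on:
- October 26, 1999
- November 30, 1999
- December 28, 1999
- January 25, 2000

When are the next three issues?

Every date is a Tuesday; gaps 35, 28, 28 days.
Each is the last Tuesday of its month (at least one falls on the 29th or later, ruling out '4th Tuesday').
Last Tuesday of February 2000: February 29, 2000.
Last Tuesday of March 2000: March 28, 2000.
Last Tuesday of April 2000: April 25, 2000.

February 29, 2000; March 28, 2000; April 25, 2000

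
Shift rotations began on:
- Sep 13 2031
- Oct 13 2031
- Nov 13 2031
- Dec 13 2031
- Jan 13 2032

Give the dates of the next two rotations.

The day-of-month is always 13 (30, 31, 30, 31 days between events).
So this recurs on the 13th of each month.
Next: February 2032 → Feb 13 2032.
March 2032: Mar 13 2032.

Feb 13 2032, Mar 13 2032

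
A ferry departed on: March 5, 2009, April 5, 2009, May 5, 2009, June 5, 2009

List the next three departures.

Each date is the 5th; the gaps (31, 30, 31) track the month lengths.
The rule is the 5th of each month.
Next: July 2009 → July 5, 2009.
Next: August 2009 → August 5, 2009.
September 2009: September 5, 2009.

July 5, 2009; August 5, 2009; September 5, 2009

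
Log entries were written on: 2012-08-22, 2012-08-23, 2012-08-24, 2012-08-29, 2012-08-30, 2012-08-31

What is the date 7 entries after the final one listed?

Every event lands on a Wednesday or Thursday or Friday (gaps cycle 1, 1, 5, 1, 1).
So the schedule is: every Wednesday, Thursday and Friday.
The following Wednesday is 2012-09-05.
Next Thursday: 2012-09-06.
The following Friday is 2012-09-07.
Next Wednesday: 2012-09-12.
Next Thursday: 2012-09-13.
The following Friday is 2012-09-14.
Next Wednesday: 2012-09-19.

2012-09-19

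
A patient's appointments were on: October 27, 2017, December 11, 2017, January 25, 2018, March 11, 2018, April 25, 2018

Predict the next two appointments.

June 9, 2018; July 24, 2018

The spacing is 45, 45, 45, 45 days — always 45 days.
April 25, 2018 + 45 days = June 9, 2018.
June 9, 2018 + 45 days = July 24, 2018.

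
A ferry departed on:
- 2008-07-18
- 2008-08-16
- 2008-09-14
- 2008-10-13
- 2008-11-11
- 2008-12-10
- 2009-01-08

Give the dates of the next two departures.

2009-02-06, 2009-03-07

Every event comes 29 days after the last (29, 29, 29, 29, 29, 29).
2009-01-08 + 29 days = 2009-02-06.
2009-02-06 + 29 days = 2009-03-07.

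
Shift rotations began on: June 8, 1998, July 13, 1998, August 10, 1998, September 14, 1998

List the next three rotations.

These are Mondays at 28- or 35-day spacing (35, 28, 35).
The pattern: 2nd Monday of the month.
2nd Monday of October 1998: October 12, 1998.
November 1998 — 2nd Monday is November 9, 1998.
2nd Monday of December 1998: December 14, 1998.

October 12, 1998; November 9, 1998; December 14, 1998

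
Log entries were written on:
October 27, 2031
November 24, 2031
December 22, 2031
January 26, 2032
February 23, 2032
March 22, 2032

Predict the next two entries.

April 26, 2032; May 24, 2032

Gaps: 28, 28, 35, 28, 28 days — a mix of 28 and 35. Every date is a Monday.
Each is the 4th Monday of its month.
April 2032 — 4th Monday is April 26, 2032.
May 2032 — 4th Monday is May 24, 2032.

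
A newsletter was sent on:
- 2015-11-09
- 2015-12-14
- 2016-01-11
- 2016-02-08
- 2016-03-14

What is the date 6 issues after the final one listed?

Gaps: 35, 28, 28, 35 days — a mix of 28 and 35. Every date is a Monday.
Each is the 2nd Monday of its month.
April 2016 — 2nd Monday is 2016-04-11.
May 2016 — 2nd Monday is 2016-05-09.
2nd Monday of June 2016: 2016-06-13.
July 2016 — 2nd Monday is 2016-07-11.
August 2016 — 2nd Monday is 2016-08-08.
September 2016 — 2nd Monday is 2016-09-12.

2016-09-12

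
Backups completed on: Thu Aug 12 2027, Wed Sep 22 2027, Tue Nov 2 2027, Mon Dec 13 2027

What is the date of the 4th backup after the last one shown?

Gaps between consecutive events: 41, 41, 41 days — a constant 41-day interval.
Mon Dec 13 2027 + 41 days = Sun Jan 23 2028.
Sun Jan 23 2028 + 41 days = Sat Mar 4 2028.
Sat Mar 4 2028 + 41 days = Fri Apr 14 2028.
Fri Apr 14 2028 + 41 days = Thu May 25 2028.

Thu May 25 2028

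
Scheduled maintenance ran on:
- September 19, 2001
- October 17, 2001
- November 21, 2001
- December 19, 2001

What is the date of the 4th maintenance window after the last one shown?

Gaps: 28, 35, 28 days — a mix of 28 and 35. Every date is a Wednesday.
Each is the 3rd Wednesday of its month.
3rd Wednesday of January 2002: January 16, 2002.
3rd Wednesday of February 2002: February 20, 2002.
3rd Wednesday of March 2002: March 20, 2002.
April 2002 — 3rd Wednesday is April 17, 2002.

April 17, 2002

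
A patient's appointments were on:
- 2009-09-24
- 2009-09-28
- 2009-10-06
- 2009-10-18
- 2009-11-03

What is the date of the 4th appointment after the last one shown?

The spacing grows by 4 each time: 4, 8, 12, 16 days.
Next gap: 20 days. 2009-11-03 + 20 days = 2009-11-23.
Next gap: 24 days. 2009-11-23 + 24 days = 2009-12-17.
Next gap: 28 days. 2009-12-17 + 28 days = 2010-01-14.
Next gap: 32 days. 2010-01-14 + 32 days = 2010-02-15.

2010-02-15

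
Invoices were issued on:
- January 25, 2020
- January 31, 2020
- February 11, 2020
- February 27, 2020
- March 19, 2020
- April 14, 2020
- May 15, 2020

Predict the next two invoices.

Intervals are 6, 11, 16, 21, 26, 31 days — an arithmetic progression with common difference 5.
Next gap: 36 days. May 15, 2020 + 36 days = June 20, 2020.
Next gap: 41 days. June 20, 2020 + 41 days = July 31, 2020.

June 20, 2020; July 31, 2020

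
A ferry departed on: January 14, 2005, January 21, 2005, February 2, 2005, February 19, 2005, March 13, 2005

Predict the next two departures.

April 9, 2005; May 11, 2005

Gaps: 7, 12, 17, 22 days — each gap is 5 larger than the previous one.
Next gap: 27 days. March 13, 2005 + 27 days = April 9, 2005.
Next gap: 32 days. April 9, 2005 + 32 days = May 11, 2005.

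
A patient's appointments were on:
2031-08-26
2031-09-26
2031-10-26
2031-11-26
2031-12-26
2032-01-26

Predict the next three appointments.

Each date is the 26th; the gaps (31, 30, 31, 30, 31) track the month lengths.
The rule is the 26th of each month.
Next: February 2032 → 2032-02-26.
Next: March 2032 → 2032-03-26.
April 2032: 2032-04-26.

2032-02-26, 2032-03-26, 2032-04-26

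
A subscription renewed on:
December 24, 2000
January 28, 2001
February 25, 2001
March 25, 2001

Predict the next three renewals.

April 22, 2001; May 27, 2001; June 24, 2001

All dates are Sundays, 35, 28, 28 days apart.
Specifically, the 4th Sunday of each month.
4th Sunday of April 2001: April 22, 2001.
May 2001 — 4th Sunday is May 27, 2001.
4th Sunday of June 2001: June 24, 2001.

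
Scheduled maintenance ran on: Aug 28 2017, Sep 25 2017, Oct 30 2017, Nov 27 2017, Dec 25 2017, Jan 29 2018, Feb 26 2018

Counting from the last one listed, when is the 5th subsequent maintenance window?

Jul 30 2018

These are Mondays with 28, 35, 28, 28, 35, 28-day gaps.
Each is the final Monday of its month — Oct 30 2017 is past the 28th, so '4th Monday' doesn't fit.
Last Monday of March 2018: Mar 26 2018.
April 2018 ends with Monday Apr 30 2018.
May 2018 ends with Monday May 28 2018.
June 2018 ends with Monday Jun 25 2018.
July 2018 ends with Monday Jul 30 2018.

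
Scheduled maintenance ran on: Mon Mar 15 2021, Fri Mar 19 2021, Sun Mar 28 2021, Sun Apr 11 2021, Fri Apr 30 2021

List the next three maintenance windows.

The spacing grows by 5 each time: 4, 9, 14, 19 days.
Next gap: 24 days. Fri Apr 30 2021 + 24 days = Mon May 24 2021.
Next gap: 29 days. Mon May 24 2021 + 29 days = Tue Jun 22 2021.
Next gap: 34 days. Tue Jun 22 2021 + 34 days = Mon Jul 26 2021.

Mon May 24 2021, Tue Jun 22 2021, Mon Jul 26 2021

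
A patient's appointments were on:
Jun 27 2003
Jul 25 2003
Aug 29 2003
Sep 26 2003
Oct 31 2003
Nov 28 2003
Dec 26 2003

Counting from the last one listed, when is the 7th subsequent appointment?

Jul 30 2004

These are Fridays with 28, 35, 28, 35, 28, 28-day gaps.
Each is the final Friday of its month — Aug 29 2003 is past the 28th, so '4th Friday' doesn't fit.
January 2004 ends with Friday Jan 30 2004.
February 2004 ends with Friday Feb 27 2004.
March 2004 ends with Friday Mar 26 2004.
April 2004 ends with Friday Apr 30 2004.
May 2004 ends with Friday May 28 2004.
June 2004 ends with Friday Jun 25 2004.
July 2004 ends with Friday Jul 30 2004.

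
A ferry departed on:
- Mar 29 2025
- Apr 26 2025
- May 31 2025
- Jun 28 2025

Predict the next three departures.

Jul 26 2025, Aug 30 2025, Sep 27 2025

Every date is a Saturday; gaps 28, 35, 28 days.
Each is the last Saturday of its month (at least one falls on the 29th or later, ruling out '4th Saturday').
Last Saturday of July 2025: Jul 26 2025.
August 2025 ends with Saturday Aug 30 2025.
September 2025 ends with Saturday Sep 27 2025.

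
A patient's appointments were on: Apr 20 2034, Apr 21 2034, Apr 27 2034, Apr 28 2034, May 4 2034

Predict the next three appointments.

May 5 2034, May 11 2034, May 12 2034

Gaps: 1, 6, 1, 6 days — not constant, but cyclic with period 2.
The events fall on every Thursday and Friday.
The following Friday is May 5 2034.
The following Thursday is May 11 2034.
The following Friday is May 12 2034.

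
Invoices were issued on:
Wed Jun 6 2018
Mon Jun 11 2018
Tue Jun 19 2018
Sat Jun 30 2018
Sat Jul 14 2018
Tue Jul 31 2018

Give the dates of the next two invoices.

Mon Aug 20 2018, Wed Sep 12 2018

Gaps: 5, 8, 11, 14, 17 days — each gap is 3 larger than the previous one.
Next gap: 20 days. Tue Jul 31 2018 + 20 days = Mon Aug 20 2018.
Next gap: 23 days. Mon Aug 20 2018 + 23 days = Wed Sep 12 2018.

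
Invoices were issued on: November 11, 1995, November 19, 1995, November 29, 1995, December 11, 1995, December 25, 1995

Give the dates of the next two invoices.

Intervals are 8, 10, 12, 14 days — an arithmetic progression with common difference 2.
Next gap: 16 days. December 25, 1995 + 16 days = January 10, 1996.
Next gap: 18 days. January 10, 1996 + 18 days = January 28, 1996.

January 10, 1996; January 28, 1996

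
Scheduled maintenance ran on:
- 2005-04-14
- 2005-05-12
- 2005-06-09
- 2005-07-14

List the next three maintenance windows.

2005-08-11, 2005-09-08, 2005-10-13

Gaps: 28, 28, 35 days — a mix of 28 and 35. Every date is a Thursday.
Each is the 2nd Thursday of its month.
2nd Thursday of August 2005: 2005-08-11.
September 2005 — 2nd Thursday is 2005-09-08.
October 2005 — 2nd Thursday is 2005-10-13.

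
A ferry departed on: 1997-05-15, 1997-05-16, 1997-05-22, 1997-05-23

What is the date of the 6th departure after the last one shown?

1997-06-13

Every event lands on a Thursday or Friday (gaps cycle 1, 6, 1).
So the schedule is: every Thursday and Friday.
The following Thursday is 1997-05-29.
The following Friday is 1997-05-30.
Next Thursday: 1997-06-05.
The following Friday is 1997-06-06.
The following Thursday is 1997-06-12.
Next Friday: 1997-06-13.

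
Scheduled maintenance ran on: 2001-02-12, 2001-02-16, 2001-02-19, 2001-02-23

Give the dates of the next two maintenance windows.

2001-02-26, 2001-03-02

Every event lands on a Monday or Friday (gaps cycle 4, 3, 4).
So the schedule is: every Monday and Friday.
Next Monday: 2001-02-26.
Next Friday: 2001-03-02.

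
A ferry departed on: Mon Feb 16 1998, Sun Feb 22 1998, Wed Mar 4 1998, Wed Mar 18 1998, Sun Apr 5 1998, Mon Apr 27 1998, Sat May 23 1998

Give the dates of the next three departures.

Mon Jun 22 1998, Sun Jul 26 1998, Wed Sep 2 1998

Gaps: 6, 10, 14, 18, 22, 26 days — each gap is 4 larger than the previous one.
Next gap: 30 days. Sat May 23 1998 + 30 days = Mon Jun 22 1998.
Next gap: 34 days. Mon Jun 22 1998 + 34 days = Sun Jul 26 1998.
Next gap: 38 days. Sun Jul 26 1998 + 38 days = Wed Sep 2 1998.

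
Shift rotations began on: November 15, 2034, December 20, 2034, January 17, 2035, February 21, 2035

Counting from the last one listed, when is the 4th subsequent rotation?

Gaps: 35, 28, 35 days — a mix of 28 and 35. Every date is a Wednesday.
Each is the 3rd Wednesday of its month.
3rd Wednesday of March 2035: March 21, 2035.
April 2035 — 3rd Wednesday is April 18, 2035.
3rd Wednesday of May 2035: May 16, 2035.
3rd Wednesday of June 2035: June 20, 2035.

June 20, 2035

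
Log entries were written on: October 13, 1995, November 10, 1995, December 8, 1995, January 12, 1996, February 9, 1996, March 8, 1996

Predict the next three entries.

These are Fridays at 28- or 35-day spacing (28, 28, 35, 28, 28).
The pattern: 2nd Friday of the month.
April 1996 — 2nd Friday is April 12, 1996.
May 1996 — 2nd Friday is May 10, 1996.
June 1996 — 2nd Friday is June 14, 1996.

April 12, 1996; May 10, 1996; June 14, 1996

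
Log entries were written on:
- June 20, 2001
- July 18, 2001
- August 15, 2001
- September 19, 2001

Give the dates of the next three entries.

All dates are Wednesdays, 28, 28, 35 days apart.
Specifically, the 3rd Wednesday of each month.
3rd Wednesday of October 2001: October 17, 2001.
November 2001 — 3rd Wednesday is November 21, 2001.
December 2001 — 3rd Wednesday is December 19, 2001.

October 17, 2001; November 21, 2001; December 19, 2001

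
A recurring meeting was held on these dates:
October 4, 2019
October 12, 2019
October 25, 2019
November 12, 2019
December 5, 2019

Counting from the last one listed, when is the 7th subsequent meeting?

October 1, 2020

Intervals are 8, 13, 18, 23 days — an arithmetic progression with common difference 5.
Next gap: 28 days. December 5, 2019 + 28 days = January 2, 2020.
Next gap: 33 days. January 2, 2020 + 33 days = February 4, 2020.
Next gap: 38 days. February 4, 2020 + 38 days = March 13, 2020.
Next gap: 43 days. March 13, 2020 + 43 days = April 25, 2020.
Next gap: 48 days. April 25, 2020 + 48 days = June 12, 2020.
Next gap: 53 days. June 12, 2020 + 53 days = August 4, 2020.
Next gap: 58 days. August 4, 2020 + 58 days = October 1, 2020.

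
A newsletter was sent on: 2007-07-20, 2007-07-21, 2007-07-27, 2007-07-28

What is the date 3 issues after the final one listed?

2007-08-10

Every event lands on a Friday or Saturday (gaps cycle 1, 6, 1).
So the schedule is: every Friday and Saturday.
The following Friday is 2007-08-03.
The following Saturday is 2007-08-04.
The following Friday is 2007-08-10.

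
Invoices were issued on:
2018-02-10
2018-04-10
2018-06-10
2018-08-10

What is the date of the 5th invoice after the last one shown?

Gaps: 59, 61, 61 days — not constant. Every event is on the 10th of the month.
Pattern: the 10th of every 2 months.
Next: October 2018 → 2018-10-10.
Next: December 2018 → 2018-12-10.
Next: February 2019 → 2019-02-10.
April 2019: 2019-04-10.
June 2019: 2019-06-10.

2019-06-10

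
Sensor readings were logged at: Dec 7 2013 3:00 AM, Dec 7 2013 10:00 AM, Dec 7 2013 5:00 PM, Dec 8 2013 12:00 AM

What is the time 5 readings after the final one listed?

Spacing: 7, 7, 7 h — constant 7 h.
Dec 8 2013 12:00 AM + 7 h = Dec 8 2013 7:00 AM.
Dec 8 2013 7:00 AM + 7 h = Dec 8 2013 2:00 PM.
Dec 8 2013 2:00 PM + 7 h = Dec 8 2013 9:00 PM.
Dec 8 2013 9:00 PM + 7 h = Dec 9 2013 4:00 AM.
Dec 9 2013 4:00 AM + 7 h = Dec 9 2013 11:00 AM.

Dec 9 2013 11:00 AM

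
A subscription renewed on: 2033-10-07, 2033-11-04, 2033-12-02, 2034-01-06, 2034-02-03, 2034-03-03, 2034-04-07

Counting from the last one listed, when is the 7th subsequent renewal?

2034-11-03

Gaps: 28, 28, 35, 28, 28, 35 days — a mix of 28 and 35. Every date is a Friday.
Each is the 1st Friday of its month.
1st Friday of May 2034: 2034-05-05.
1st Friday of June 2034: 2034-06-02.
July 2034 — 1st Friday is 2034-07-07.
August 2034 — 1st Friday is 2034-08-04.
September 2034 — 1st Friday is 2034-09-01.
October 2034 — 1st Friday is 2034-10-06.
1st Friday of November 2034: 2034-11-03.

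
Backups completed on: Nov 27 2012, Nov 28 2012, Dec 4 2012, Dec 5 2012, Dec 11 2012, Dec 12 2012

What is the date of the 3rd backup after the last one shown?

Dec 25 2012

Gaps: 1, 6, 1, 6, 1 days — not constant, but cyclic with period 2.
The events fall on every Tuesday and Wednesday.
Next Tuesday: Dec 18 2012.
The following Wednesday is Dec 19 2012.
The following Tuesday is Dec 25 2012.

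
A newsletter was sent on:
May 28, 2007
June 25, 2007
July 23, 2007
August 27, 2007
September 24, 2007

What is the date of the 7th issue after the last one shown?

These are Mondays at 28- or 35-day spacing (28, 28, 35, 28).
The pattern: 4th Monday of the month.
October 2007 — 4th Monday is October 22, 2007.
November 2007 — 4th Monday is November 26, 2007.
4th Monday of December 2007: December 24, 2007.
4th Monday of January 2008: January 28, 2008.
4th Monday of February 2008: February 25, 2008.
March 2008 — 4th Monday is March 24, 2008.
April 2008 — 4th Monday is April 28, 2008.

April 28, 2008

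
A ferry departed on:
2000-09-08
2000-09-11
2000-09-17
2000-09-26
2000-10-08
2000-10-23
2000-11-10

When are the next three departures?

2000-12-01, 2000-12-25, 2001-01-21

Gaps: 3, 6, 9, 12, 15, 18 days — each gap is 3 larger than the previous one.
Next gap: 21 days. 2000-11-10 + 21 days = 2000-12-01.
Next gap: 24 days. 2000-12-01 + 24 days = 2000-12-25.
Next gap: 27 days. 2000-12-25 + 27 days = 2001-01-21.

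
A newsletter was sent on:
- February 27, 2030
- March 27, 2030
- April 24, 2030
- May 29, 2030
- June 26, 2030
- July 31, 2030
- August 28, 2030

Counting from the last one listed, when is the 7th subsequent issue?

March 26, 2031

These are Wednesdays with 28, 28, 35, 28, 35, 28-day gaps.
Each is the final Wednesday of its month — May 29, 2030 is past the 28th, so '4th Wednesday' doesn't fit.
Last Wednesday of September 2030: September 25, 2030.
October 2030 ends with Wednesday October 30, 2030.
November 2030 ends with Wednesday November 27, 2030.
Last Wednesday of December 2030: December 25, 2030.
Last Wednesday of January 2031: January 29, 2031.
Last Wednesday of February 2031: February 26, 2031.
March 2031 ends with Wednesday March 26, 2031.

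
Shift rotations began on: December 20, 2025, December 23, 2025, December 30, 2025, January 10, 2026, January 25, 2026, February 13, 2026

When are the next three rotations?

Gaps: 3, 7, 11, 15, 19 days — each gap is 4 larger than the previous one.
Next gap: 23 days. February 13, 2026 + 23 days = March 8, 2026.
Next gap: 27 days. March 8, 2026 + 27 days = April 4, 2026.
Next gap: 31 days. April 4, 2026 + 31 days = May 5, 2026.

March 8, 2026; April 4, 2026; May 5, 2026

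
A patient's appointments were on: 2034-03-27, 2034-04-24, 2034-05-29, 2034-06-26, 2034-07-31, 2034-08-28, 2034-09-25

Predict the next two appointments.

2034-10-30, 2034-11-27

These are Mondays with 28, 35, 28, 35, 28, 28-day gaps.
Each is the final Monday of its month — 2034-05-29 is past the 28th, so '4th Monday' doesn't fit.
Last Monday of October 2034: 2034-10-30.
Last Monday of November 2034: 2034-11-27.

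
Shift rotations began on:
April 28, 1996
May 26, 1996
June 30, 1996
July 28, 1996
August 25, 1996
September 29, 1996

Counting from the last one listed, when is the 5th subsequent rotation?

February 23, 1997

These are Sundays with 28, 35, 28, 28, 35-day gaps.
Each is the final Sunday of its month — June 30, 1996 is past the 28th, so '4th Sunday' doesn't fit.
October 1996 ends with Sunday October 27, 1996.
November 1996 ends with Sunday November 24, 1996.
December 1996 ends with Sunday December 29, 1996.
Last Sunday of January 1997: January 26, 1997.
February 1997 ends with Sunday February 23, 1997.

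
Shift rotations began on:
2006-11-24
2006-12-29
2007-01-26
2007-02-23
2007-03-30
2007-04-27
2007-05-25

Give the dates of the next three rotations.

All Fridays; the gaps (35, 28, 28, 35, 28, 28) vary with month length.
This is the last Friday of each month.
Last Friday of June 2007: 2007-06-29.
July 2007 ends with Friday 2007-07-27.
Last Friday of August 2007: 2007-08-31.

2007-06-29, 2007-07-27, 2007-08-31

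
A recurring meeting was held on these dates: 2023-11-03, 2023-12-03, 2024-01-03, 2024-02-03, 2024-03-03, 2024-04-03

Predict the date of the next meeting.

2024-05-03

Gaps: 30, 31, 31, 29, 31 days — not constant. Every event is on the 3rd of the month.
Pattern: the 3rd of each month.
May 2024: 2024-05-03.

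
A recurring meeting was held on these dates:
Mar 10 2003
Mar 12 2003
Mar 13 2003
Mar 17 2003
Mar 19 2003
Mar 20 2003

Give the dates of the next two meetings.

Every event lands on a Monday or Wednesday or Thursday (gaps cycle 2, 1, 4, 2, 1).
So the schedule is: every Monday, Wednesday and Thursday.
The following Monday is Mar 24 2003.
The following Wednesday is Mar 26 2003.

Mar 24 2003, Mar 26 2003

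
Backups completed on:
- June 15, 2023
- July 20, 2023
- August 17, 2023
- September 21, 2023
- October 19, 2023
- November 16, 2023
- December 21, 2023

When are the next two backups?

Gaps: 35, 28, 35, 28, 28, 35 days — a mix of 28 and 35. Every date is a Thursday.
Each is the 3rd Thursday of its month.
January 2024 — 3rd Thursday is January 18, 2024.
February 2024 — 3rd Thursday is February 15, 2024.

January 18, 2024; February 15, 2024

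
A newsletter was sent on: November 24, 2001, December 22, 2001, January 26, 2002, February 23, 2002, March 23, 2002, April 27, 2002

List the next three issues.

These are Saturdays at 28- or 35-day spacing (28, 35, 28, 28, 35).
The pattern: 4th Saturday of the month.
May 2002 — 4th Saturday is May 25, 2002.
June 2002 — 4th Saturday is June 22, 2002.
4th Saturday of July 2002: July 27, 2002.

May 25, 2002; June 22, 2002; July 27, 2002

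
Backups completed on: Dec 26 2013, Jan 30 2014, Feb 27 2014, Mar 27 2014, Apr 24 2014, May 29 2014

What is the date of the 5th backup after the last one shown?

Every date is a Thursday; gaps 35, 28, 28, 28, 35 days.
Each is the last Thursday of its month (at least one falls on the 29th or later, ruling out '4th Thursday').
June 2014 ends with Thursday Jun 26 2014.
July 2014 ends with Thursday Jul 31 2014.
Last Thursday of August 2014: Aug 28 2014.
Last Thursday of September 2014: Sep 25 2014.
October 2014 ends with Thursday Oct 30 2014.

Oct 30 2014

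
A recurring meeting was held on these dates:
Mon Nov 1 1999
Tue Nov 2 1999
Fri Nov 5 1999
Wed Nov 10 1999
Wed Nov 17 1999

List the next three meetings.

Intervals are 1, 3, 5, 7 days — an arithmetic progression with common difference 2.
Next gap: 9 days. Wed Nov 17 1999 + 9 days = Fri Nov 26 1999.
Next gap: 11 days. Fri Nov 26 1999 + 11 days = Tue Dec 7 1999.
Next gap: 13 days. Tue Dec 7 1999 + 13 days = Mon Dec 20 1999.

Fri Nov 26 1999, Tue Dec 7 1999, Mon Dec 20 1999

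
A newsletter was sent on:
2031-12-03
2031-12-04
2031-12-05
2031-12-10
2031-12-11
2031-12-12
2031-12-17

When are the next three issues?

Every event lands on a Wednesday or Thursday or Friday (gaps cycle 1, 1, 5, 1, 1, 5).
So the schedule is: every Wednesday, Thursday and Friday.
Next Thursday: 2031-12-18.
Next Friday: 2031-12-19.
Next Wednesday: 2031-12-24.

2031-12-18, 2031-12-19, 2031-12-24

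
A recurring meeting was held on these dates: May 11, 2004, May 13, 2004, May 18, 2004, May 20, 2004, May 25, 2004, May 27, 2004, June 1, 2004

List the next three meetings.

June 3, 2004; June 8, 2004; June 10, 2004

The gap pattern 2, 5, 2, 5, 2, 5 repeats every 2 events.
These are the Tuesdays and Thursdays of each week.
The following Thursday is June 3, 2004.
The following Tuesday is June 8, 2004.
Next Thursday: June 10, 2004.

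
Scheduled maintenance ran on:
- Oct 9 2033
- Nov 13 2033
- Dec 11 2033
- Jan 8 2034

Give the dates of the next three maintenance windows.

All dates are Sundays, 35, 28, 28 days apart.
Specifically, the 2nd Sunday of each month.
February 2034 — 2nd Sunday is Feb 12 2034.
March 2034 — 2nd Sunday is Mar 12 2034.
2nd Sunday of April 2034: Apr 9 2034.

Feb 12 2034, Mar 12 2034, Apr 9 2034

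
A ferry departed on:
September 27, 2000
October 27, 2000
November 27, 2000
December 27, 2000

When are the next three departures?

January 27, 2001; February 27, 2001; March 27, 2001

Each date is the 27th; the gaps (30, 31, 30) track the month lengths.
The rule is the 27th of each month.
January 2001: January 27, 2001.
February 2001: February 27, 2001.
March 2001: March 27, 2001.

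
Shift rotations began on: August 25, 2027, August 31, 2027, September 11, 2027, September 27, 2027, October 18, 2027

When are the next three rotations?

The spacing grows by 5 each time: 6, 11, 16, 21 days.
Next gap: 26 days. October 18, 2027 + 26 days = November 13, 2027.
Next gap: 31 days. November 13, 2027 + 31 days = December 14, 2027.
Next gap: 36 days. December 14, 2027 + 36 days = January 19, 2028.

November 13, 2027; December 14, 2027; January 19, 2028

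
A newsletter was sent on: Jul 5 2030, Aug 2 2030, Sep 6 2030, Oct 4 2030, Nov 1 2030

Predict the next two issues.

Gaps: 28, 35, 28, 28 days — a mix of 28 and 35. Every date is a Friday.
Each is the 1st Friday of its month.
December 2030 — 1st Friday is Dec 6 2030.
January 2031 — 1st Friday is Jan 3 2031.

Dec 6 2030, Jan 3 2031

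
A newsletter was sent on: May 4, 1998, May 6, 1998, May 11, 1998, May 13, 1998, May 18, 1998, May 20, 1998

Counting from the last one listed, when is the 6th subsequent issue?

The gap pattern 2, 5, 2, 5, 2 repeats every 2 events.
These are the Mondays and Wednesdays of each week.
Next Monday: May 25, 1998.
Next Wednesday: May 27, 1998.
Next Monday: June 1, 1998.
The following Wednesday is June 3, 1998.
The following Monday is June 8, 1998.
Next Wednesday: June 10, 1998.

June 10, 1998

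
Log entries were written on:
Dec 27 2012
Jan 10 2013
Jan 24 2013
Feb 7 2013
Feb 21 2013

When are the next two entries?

Mar 7 2013, Mar 21 2013

Gaps between consecutive events: 14, 14, 14, 14 days — a constant 14-day interval.
Feb 21 2013 + 14 days = Mar 7 2013.
Mar 7 2013 + 14 days = Mar 21 2013.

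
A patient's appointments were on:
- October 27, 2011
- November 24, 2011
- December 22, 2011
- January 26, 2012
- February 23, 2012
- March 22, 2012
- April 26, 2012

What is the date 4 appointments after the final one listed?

August 23, 2012

Gaps: 28, 28, 35, 28, 28, 35 days — a mix of 28 and 35. Every date is a Thursday.
Each is the 4th Thursday of its month.
4th Thursday of May 2012: May 24, 2012.
June 2012 — 4th Thursday is June 28, 2012.
4th Thursday of July 2012: July 26, 2012.
4th Thursday of August 2012: August 23, 2012.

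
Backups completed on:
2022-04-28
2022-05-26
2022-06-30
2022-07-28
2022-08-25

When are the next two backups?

2022-09-29, 2022-10-27

All Thursdays; the gaps (28, 35, 28, 28) vary with month length.
This is the last Thursday of each month.
Last Thursday of September 2022: 2022-09-29.
Last Thursday of October 2022: 2022-10-27.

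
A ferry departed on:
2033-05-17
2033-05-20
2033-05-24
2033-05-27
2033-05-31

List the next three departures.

Gaps: 3, 4, 3, 4 days — not constant, but cyclic with period 2.
The events fall on every Tuesday and Friday.
Next Friday: 2033-06-03.
The following Tuesday is 2033-06-07.
The following Friday is 2033-06-10.

2033-06-03, 2033-06-07, 2033-06-10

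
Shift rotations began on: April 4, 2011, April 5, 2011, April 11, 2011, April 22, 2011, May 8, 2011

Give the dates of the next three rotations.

May 29, 2011; June 24, 2011; July 25, 2011

Intervals are 1, 6, 11, 16 days — an arithmetic progression with common difference 5.
Next gap: 21 days. May 8, 2011 + 21 days = May 29, 2011.
Next gap: 26 days. May 29, 2011 + 26 days = June 24, 2011.
Next gap: 31 days. June 24, 2011 + 31 days = July 25, 2011.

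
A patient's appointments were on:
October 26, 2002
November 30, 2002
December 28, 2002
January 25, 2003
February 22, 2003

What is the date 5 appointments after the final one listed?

July 26, 2003

These are Saturdays with 35, 28, 28, 28-day gaps.
Each is the final Saturday of its month — November 30, 2002 is past the 28th, so '4th Saturday' doesn't fit.
March 2003 ends with Saturday March 29, 2003.
Last Saturday of April 2003: April 26, 2003.
Last Saturday of May 2003: May 31, 2003.
Last Saturday of June 2003: June 28, 2003.
July 2003 ends with Saturday July 26, 2003.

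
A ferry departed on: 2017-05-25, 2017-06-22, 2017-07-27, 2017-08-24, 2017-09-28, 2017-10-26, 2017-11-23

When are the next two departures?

2017-12-28, 2018-01-25

These are Thursdays at 28- or 35-day spacing (28, 35, 28, 35, 28, 28).
The pattern: 4th Thursday of the month.
December 2017 — 4th Thursday is 2017-12-28.
January 2018 — 4th Thursday is 2018-01-25.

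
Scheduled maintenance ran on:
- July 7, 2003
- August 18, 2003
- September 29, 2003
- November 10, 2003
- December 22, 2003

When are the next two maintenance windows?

February 2, 2004; March 15, 2004

The spacing is 42, 42, 42, 42 days — always 42 days.
December 22, 2003 + 42 days = February 2, 2004.
February 2, 2004 + 42 days = March 15, 2004.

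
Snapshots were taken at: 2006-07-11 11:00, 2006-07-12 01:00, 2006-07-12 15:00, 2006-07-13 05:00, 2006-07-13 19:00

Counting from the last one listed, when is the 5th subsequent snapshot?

Spacing: 14, 14, 14, 14 h — constant 14 h.
2006-07-13 19:00 + 14 h = 2006-07-14 09:00.
2006-07-14 09:00 + 14 h = 2006-07-14 23:00.
2006-07-14 23:00 + 14 h = 2006-07-15 13:00.
2006-07-15 13:00 + 14 h = 2006-07-16 03:00.
2006-07-16 03:00 + 14 h = 2006-07-16 17:00.

2006-07-16 17:00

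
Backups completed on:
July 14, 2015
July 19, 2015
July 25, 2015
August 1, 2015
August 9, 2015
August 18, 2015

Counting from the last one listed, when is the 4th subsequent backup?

Gaps: 5, 6, 7, 8, 9 days — each gap is 1 larger than the previous one.
Next gap: 10 days. August 18, 2015 + 10 days = August 28, 2015.
Next gap: 11 days. August 28, 2015 + 11 days = September 8, 2015.
Next gap: 12 days. September 8, 2015 + 12 days = September 20, 2015.
Next gap: 13 days. September 20, 2015 + 13 days = October 3, 2015.

October 3, 2015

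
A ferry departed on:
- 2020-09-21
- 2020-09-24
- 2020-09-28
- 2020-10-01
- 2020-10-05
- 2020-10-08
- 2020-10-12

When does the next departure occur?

The gap pattern 3, 4, 3, 4, 3, 4 repeats every 2 events.
These are the Mondays and Thursdays of each week.
Next Thursday: 2020-10-15.

2020-10-15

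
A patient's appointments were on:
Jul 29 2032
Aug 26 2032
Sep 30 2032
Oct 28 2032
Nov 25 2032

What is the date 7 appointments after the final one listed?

These are Thursdays with 28, 35, 28, 28-day gaps.
Each is the final Thursday of its month — Jul 29 2032 is past the 28th, so '4th Thursday' doesn't fit.
December 2032 ends with Thursday Dec 30 2032.
Last Thursday of January 2033: Jan 27 2033.
Last Thursday of February 2033: Feb 24 2033.
March 2033 ends with Thursday Mar 31 2033.
Last Thursday of April 2033: Apr 28 2033.
May 2033 ends with Thursday May 26 2033.
June 2033 ends with Thursday Jun 30 2033.

Jun 30 2033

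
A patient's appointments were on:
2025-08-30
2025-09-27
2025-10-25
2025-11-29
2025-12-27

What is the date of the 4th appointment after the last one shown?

These are Saturdays with 28, 28, 35, 28-day gaps.
Each is the final Saturday of its month — 2025-08-30 is past the 28th, so '4th Saturday' doesn't fit.
Last Saturday of January 2026: 2026-01-31.
February 2026 ends with Saturday 2026-02-28.
March 2026 ends with Saturday 2026-03-28.
April 2026 ends with Saturday 2026-04-25.

2026-04-25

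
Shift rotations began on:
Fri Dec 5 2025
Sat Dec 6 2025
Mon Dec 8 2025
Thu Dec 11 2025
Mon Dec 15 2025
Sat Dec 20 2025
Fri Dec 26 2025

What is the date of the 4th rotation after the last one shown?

The spacing grows by 1 each time: 1, 2, 3, 4, 5, 6 days.
Next gap: 7 days. Fri Dec 26 2025 + 7 days = Fri Jan 2 2026.
Next gap: 8 days. Fri Jan 2 2026 + 8 days = Sat Jan 10 2026.
Next gap: 9 days. Sat Jan 10 2026 + 9 days = Mon Jan 19 2026.
Next gap: 10 days. Mon Jan 19 2026 + 10 days = Thu Jan 29 2026.

Thu Jan 29 2026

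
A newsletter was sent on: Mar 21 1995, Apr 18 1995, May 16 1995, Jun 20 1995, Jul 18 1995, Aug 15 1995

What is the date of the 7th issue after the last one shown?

These are Tuesdays at 28- or 35-day spacing (28, 28, 35, 28, 28).
The pattern: 3rd Tuesday of the month.
3rd Tuesday of September 1995: Sep 19 1995.
October 1995 — 3rd Tuesday is Oct 17 1995.
November 1995 — 3rd Tuesday is Nov 21 1995.
3rd Tuesday of December 1995: Dec 19 1995.
January 1996 — 3rd Tuesday is Jan 16 1996.
February 1996 — 3rd Tuesday is Feb 20 1996.
3rd Tuesday of March 1996: Mar 19 1996.

Mar 19 1996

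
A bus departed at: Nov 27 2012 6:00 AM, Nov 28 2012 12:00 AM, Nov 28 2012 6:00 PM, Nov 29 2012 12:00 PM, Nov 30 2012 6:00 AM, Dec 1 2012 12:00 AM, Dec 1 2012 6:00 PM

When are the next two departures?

The interval is a steady 18 hours (18, 18, 18, 18, 18, 18).
Dec 1 2012 6:00 PM + 18 h = Dec 2 2012 12:00 PM.
Dec 2 2012 12:00 PM + 18 h = Dec 3 2012 6:00 AM.

Dec 2 2012 12:00 PM, Dec 3 2012 6:00 AM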